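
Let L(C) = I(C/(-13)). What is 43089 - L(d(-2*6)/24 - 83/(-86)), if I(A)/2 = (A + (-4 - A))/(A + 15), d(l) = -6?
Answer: 1439923001/33417 ≈ 43090.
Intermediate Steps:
I(A) = -8/(15 + A) (I(A) = 2*((A + (-4 - A))/(A + 15)) = 2*(-4/(15 + A)) = -8/(15 + A))
L(C) = -8/(15 - C/13) (L(C) = -8/(15 + C/(-13)) = -8/(15 + C*(-1/13)) = -8/(15 - C/13))
43089 - L(d(-2*6)/24 - 83/(-86)) = 43089 - 104/(-195 + (-6/24 - 83/(-86))) = 43089 - 104/(-195 + (-6*1/24 - 83*(-1/86))) = 43089 - 104/(-195 + (-1/4 + 83/86)) = 43089 - 104/(-195 + 123/172) = 43089 - 104/(-33417/172) = 43089 - 104*(-172)/33417 = 43089 - 1*(-17888/33417) = 43089 + 17888/33417 = 1439923001/33417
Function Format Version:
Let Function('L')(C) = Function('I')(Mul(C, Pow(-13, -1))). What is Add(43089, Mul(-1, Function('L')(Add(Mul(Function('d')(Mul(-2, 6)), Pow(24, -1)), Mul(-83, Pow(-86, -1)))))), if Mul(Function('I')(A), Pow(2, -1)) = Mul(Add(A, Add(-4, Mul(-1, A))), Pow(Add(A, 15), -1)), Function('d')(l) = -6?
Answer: Rational(1439923001, 33417) ≈ 43090.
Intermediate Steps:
Function('I')(A) = Mul(-8, Pow(Add(15, A), -1)) (Function('I')(A) = Mul(2, Mul(Add(A, Add(-4, Mul(-1, A))), Pow(Add(A, 15), -1))) = Mul(2, Mul(-4, Pow(Add(15, A), -1))) = Mul(-8, Pow(Add(15, A), -1)))
Function('L')(C) = Mul(-8, Pow(Add(15, Mul(Rational(-1, 13), C)), -1)) (Function('L')(C) = Mul(-8, Pow(Add(15, Mul(C, Pow(-13, -1))), -1)) = Mul(-8, Pow(Add(15, Mul(C, Rational(-1, 13))), -1)) = Mul(-8, Pow(Add(15, Mul(Rational(-1, 13), C)), -1)))
Add(43089, Mul(-1, Function('L')(Add(Mul(Function('d')(Mul(-2, 6)), Pow(24, -1)), Mul(-83, Pow(-86, -1)))))) = Add(43089, Mul(-1, Mul(104, Pow(Add(-195, Add(Mul(-6, Pow(24, -1)), Mul(-83, Pow(-86, -1)))), -1)))) = Add(43089, Mul(-1, Mul(104, Pow(Add(-195, Add(Mul(-6, Rational(1, 24)), Mul(-83, Rational(-1, 86)))), -1)))) = Add(43089, Mul(-1, Mul(104, Pow(Add(-195, Add(Rational(-1, 4), Rational(83, 86))), -1)))) = Add(43089, Mul(-1, Mul(104, Pow(Add(-195, Rational(123, 172)), -1)))) = Add(43089, Mul(-1, Mul(104, Pow(Rational(-33417, 172), -1)))) = Add(43089, Mul(-1, Mul(104, Rational(-172, 33417)))) = Add(43089, Mul(-1, Rational(-17888, 33417))) = Add(43089, Rational(17888, 33417)) = Rational(1439923001, 33417)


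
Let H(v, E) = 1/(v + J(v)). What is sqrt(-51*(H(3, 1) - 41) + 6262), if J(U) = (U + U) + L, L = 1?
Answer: sqrt(834790)/10 ≈ 91.367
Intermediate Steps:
J(U) = 1 + 2*U (J(U) = (U + U) + 1 = 2*U + 1 = 1 + 2*U)
H(v, E) = 1/(1 + 3*v) (H(v, E) = 1/(v + (1 + 2*v)) = 1/(1 + 3*v))
sqrt(-51*(H(3, 1) - 41) + 6262) = sqrt(-51*(1/(1 + 3*3) - 41) + 6262) = sqrt(-51*(1/(1 + 9) - 41) + 6262) = sqrt(-51*(1/10 - 41) + 6262) = sqrt(-51*(-409/10) + 6262) = sqrt(20859/10 + 6262) = sqrt(83479/10) = sqrt(834790)/10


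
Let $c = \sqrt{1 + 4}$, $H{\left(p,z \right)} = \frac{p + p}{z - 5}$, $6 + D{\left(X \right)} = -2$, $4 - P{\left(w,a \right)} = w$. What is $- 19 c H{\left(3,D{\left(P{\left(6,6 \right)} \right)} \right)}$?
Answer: $\frac{114 \sqrt{5}}{13} \approx 19.609$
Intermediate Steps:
$P{\left(w,a \right)} = 4 - w$
$D{\left(X \right)} = -8$ ($D{\left(X \right)} = -6 - 2 = -8$)
$H{\left(p,z \right)} = \frac{2 p}{-5 + z}$
$c = \sqrt{5} \approx 2.2361$
$- 19 c H{\left(3,D{\left(P{\left(6,6 \right)} \right)} \right)} = - 19 \sqrt{5} \cdot 2 \cdot 3 \frac{1}{-5 - 8} = - 19 \sqrt{5} \cdot 2 \cdot 3 \frac{1}{-13} = - 19 \sqrt{5} \cdot 2 \cdot 3 \left(- \frac{1}{13}\right) = - 19 \sqrt{5} \left(- \frac{6}{13}\right) = \frac{114 \sqrt{5}}{13}$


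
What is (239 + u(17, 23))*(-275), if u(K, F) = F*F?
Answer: -211200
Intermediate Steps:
u(K, F) = F²
(239 + u(17, 23))*(-275) = (239 + 23²)*(-275) = (239 + 529)*(-275) = 768*(-275) = -211200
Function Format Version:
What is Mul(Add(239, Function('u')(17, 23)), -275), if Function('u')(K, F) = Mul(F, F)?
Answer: -211200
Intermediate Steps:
Function('u')(K, F) = Pow(F, 2)
Mul(Add(239, Function('u')(17, 23)), -275) = Mul(Add(239, Pow(23, 2)), -275) = Mul(Add(239, 529), -275) = Mul(768, -275) = -211200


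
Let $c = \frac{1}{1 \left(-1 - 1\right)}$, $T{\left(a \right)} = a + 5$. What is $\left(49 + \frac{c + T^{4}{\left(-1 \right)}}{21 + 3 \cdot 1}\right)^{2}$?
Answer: $\frac{8196769}{2304} \approx 3557.6$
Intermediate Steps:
$T{\left(a \right)} = 5 + a$
$c = - \frac{1}{2}$ ($c = \frac{1}{1 \left(-2\right)} = \frac{1}{-2} = - \frac{1}{2} \approx -0.5$)
$\left(49 + \frac{c + T^{4}{\left(-1 \right)}}{21 + 3 \cdot 1}\right)^{2} = \left(49 + \frac{- \frac{1}{2} + \left(5 - 1\right)^{4}}{21 + 3 \cdot 1}\right)^{2} = \left(49 + \frac{- \frac{1}{2} + 4^{4}}{21 + 3}\right)^{2} = \left(49 + \frac{- \frac{1}{2} + 256}{24}\right)^{2} = \left(49 + \frac{511}{2} \cdot \frac{1}{24}\right)^{2} = \left(49 + \frac{511}{48}\right)^{2} = \left(\frac{2863}{48}\right)^{2} = \frac{8196769}{2304}$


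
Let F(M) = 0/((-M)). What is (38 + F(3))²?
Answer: 1444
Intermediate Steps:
F(M) = 0 (F(M) = 0*(-1/M) = 0)
(38 + F(3))² = (38 + 0)² = 38² = 1444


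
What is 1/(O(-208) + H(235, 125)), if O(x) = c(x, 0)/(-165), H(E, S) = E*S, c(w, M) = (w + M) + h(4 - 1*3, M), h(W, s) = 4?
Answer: 55/1615693 ≈ 3.4041e-5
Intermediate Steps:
c(w, M) = 4 + M + w (c(w, M) = (w + M) + 4 = (M + w) + 4 = 4 + M + w)
O(x) = -4/165 - x/165 (O(x) = (4 + 0 + x)/(-165) = (4 + x)*(-1/165) = -4/165 - x/165)
1/(O(-208) + H(235, 125)) = 1/((-4/165 - 1/165*(-208)) + 235*125) = 1/((-4/165 + 208/165) + 29375) = 1/(68/55 + 29375) = 1/(1615693/55) = 55/1615693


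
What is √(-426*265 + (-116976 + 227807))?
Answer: I*√2059 ≈ 45.376*I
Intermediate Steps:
√(-426*265 + (-116976 + 227807)) = √(-112890 + 110831) = √(-2059) = I*√2059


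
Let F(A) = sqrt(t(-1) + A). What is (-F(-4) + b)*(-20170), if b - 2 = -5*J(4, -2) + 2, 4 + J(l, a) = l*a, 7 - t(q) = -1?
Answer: -1250540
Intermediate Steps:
t(q) = 8 (t(q) = 7 - 1*(-1) = 7 + 1 = 8)
J(l, a) = -4 + a*l (J(l, a) = -4 + l*a = -4 + a*l)
F(A) = sqrt(8 + A)
b = 64 (b = 2 + (-5*(-4 - 2*4) + 2) = 2 + (-5*(-4 - 8) + 2) = 2 + (-5*(-12) + 2) = 2 + (60 + 2) = 2 + 62 = 64)
(-F(-4) + b)*(-20170) = (-sqrt(8 - 4) + 64)*(-20170) = (-sqrt(4) + 64)*(-20170) = (-1*2 + 64)*(-20170) = (-2 + 64)*(-20170) = 62*(-20170) = -1250540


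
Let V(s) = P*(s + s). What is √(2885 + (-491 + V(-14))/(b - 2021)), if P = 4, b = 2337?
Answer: 7*√1468847/158 ≈ 53.694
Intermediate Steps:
V(s) = 8*s (V(s) = 4*(s + s) = 4*(2*s) = 8*s)
√(2885 + (-491 + V(-14))/(b - 2021)) = √(2885 + (-491 + 8*(-14))/(2337 - 2021)) = √(2885 + (-491 - 112)/316) = √(2885 - 603*1/316) = √(2885 - 603/316) = √(911057/316) = 7*√1468847/158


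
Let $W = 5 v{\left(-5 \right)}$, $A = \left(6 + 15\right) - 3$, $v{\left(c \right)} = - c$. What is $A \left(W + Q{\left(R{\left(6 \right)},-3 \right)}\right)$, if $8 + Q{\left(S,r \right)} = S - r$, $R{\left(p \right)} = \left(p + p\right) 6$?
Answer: $1656$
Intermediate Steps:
$R{\left(p \right)} = 12 p$ ($R{\left(p \right)} = 2 p 6 = 12 p$)
$Q{\left(S,r \right)} = -8 + S - r$ ($Q{\left(S,r \right)} = -8 + \left(S - r\right) = -8 + S - r$)
$A = 18$ ($A = 21 - 3 = 18$)
$W = 25$ ($W = 5 \left(\left(-1\right) \left(-5\right)\right) = 5 \cdot 5 = 25$)
$A \left(W + Q{\left(R{\left(6 \right)},-3 \right)}\right) = 18 \left(25 - -67\right) = 18 \left(25 + \left(-8 + 72 + 3\right)\right) = 18 \left(25 + 67\right) = 18 \cdot 92 = 1656$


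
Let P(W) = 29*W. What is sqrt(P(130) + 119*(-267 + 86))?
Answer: I*sqrt(17769) ≈ 133.3*I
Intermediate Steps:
sqrt(P(130) + 119*(-267 + 86)) = sqrt(29*130 + 119*(-267 + 86)) = sqrt(3770 + 119*(-181)) = sqrt(3770 - 21539) = sqrt(-17769) = I*sqrt(17769)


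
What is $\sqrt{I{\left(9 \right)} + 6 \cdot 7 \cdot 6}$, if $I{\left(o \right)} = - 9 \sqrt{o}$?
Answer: $15$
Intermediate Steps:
$\sqrt{I{\left(9 \right)} + 6 \cdot 7 \cdot 6} = \sqrt{- 9 \sqrt{9} + 6 \cdot 7 \cdot 6} = \sqrt{\left(-9\right) 3 + 42 \cdot 6} = \sqrt{-27 + 252} = \sqrt{225} = 15$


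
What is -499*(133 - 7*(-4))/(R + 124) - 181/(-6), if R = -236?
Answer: 35879/48 ≈ 747.48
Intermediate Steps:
-499*(133 - 7*(-4))/(R + 124) - 181/(-6) = -499*(133 - 7*(-4))/(-236 + 124) - 181/(-6) = -499/((-112/(133 + 28))) - 181*(-1/6) = -499/((-112/161)) + 181/6 = -499/((-112*1/161)) + 181/6 = -499/(-16/23) + 181/6 = -499*(-23/16) + 181/6 = 11477/16 + 181/6 = 35879/48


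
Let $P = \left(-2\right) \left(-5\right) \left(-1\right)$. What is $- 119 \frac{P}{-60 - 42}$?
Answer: $- \frac{35}{3} \approx -11.667$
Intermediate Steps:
$P = -10$ ($P = 10 \left(-1\right) = -10$)
$- 119 \frac{P}{-60 - 42} = - 119 \left(- \frac{10}{-60 - 42}\right) = - 119 \left(- \frac{10}{-102}\right) = - 119 \left(\left(-10\right) \left(- \frac{1}{102}\right)\right) = \left(-119\right) \frac{5}{51} = - \frac{35}{3}$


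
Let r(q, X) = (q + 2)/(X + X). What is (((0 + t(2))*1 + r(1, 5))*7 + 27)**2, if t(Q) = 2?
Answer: 185761/100 ≈ 1857.6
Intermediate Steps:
r(q, X) = (2 + q)/(2*X) (r(q, X) = (2 + q)/((2*X)) = (2 + q)*(1/(2*X)) = (2 + q)/(2*X))
(((0 + t(2))*1 + r(1, 5))*7 + 27)**2 = (((0 + 2)*1 + (1/2)*(2 + 1)/5)*7 + 27)**2 = ((2*1 + (1/2)*(1/5)*3)*7 + 27)**2 = ((2 + 3/10)*7 + 27)**2 = ((23/10)*7 + 27)**2 = (161/10 + 27)**2 = (431/10)**2 = 185761/100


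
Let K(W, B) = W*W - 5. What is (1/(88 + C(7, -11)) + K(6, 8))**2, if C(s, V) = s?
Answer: 8678916/9025 ≈ 961.65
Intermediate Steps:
K(W, B) = -5 + W**2 (K(W, B) = W**2 - 5 = -5 + W**2)
(1/(88 + C(7, -11)) + K(6, 8))**2 = (1/(88 + 7) + (-5 + 6**2))**2 = (1/95 + (-5 + 36))**2 = (1/95 + 31)**2 = (2946/95)**2 = 8678916/9025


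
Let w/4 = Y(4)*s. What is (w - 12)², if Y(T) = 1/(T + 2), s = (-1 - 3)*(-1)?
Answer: 784/9 ≈ 87.111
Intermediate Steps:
s = 4 (s = -4*(-1) = 4)
Y(T) = 1/(2 + T)
w = 8/3 (w = 4*(4/(2 + 4)) = 4*(4/6) = 4*((⅙)*4) = 4*(⅔) = 8/3 ≈ 2.6667)
(w - 12)² = (8/3 - 12)² = (-28/3)² = 784/9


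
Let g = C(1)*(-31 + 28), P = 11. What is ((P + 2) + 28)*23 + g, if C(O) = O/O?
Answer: 940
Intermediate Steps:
C(O) = 1
g = -3 (g = 1*(-31 + 28) = 1*(-3) = -3)
((P + 2) + 28)*23 + g = ((11 + 2) + 28)*23 - 3 = (13 + 28)*23 - 3 = 41*23 - 3 = 943 - 3 = 940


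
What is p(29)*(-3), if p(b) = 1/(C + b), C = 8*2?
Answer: -1/15 ≈ -0.066667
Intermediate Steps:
C = 16
p(b) = 1/(16 + b)
p(29)*(-3) = -3/(16 + 29) = -3/45 = (1/45)*(-3) = -1/15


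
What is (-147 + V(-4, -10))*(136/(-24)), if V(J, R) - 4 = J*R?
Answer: 1751/3 ≈ 583.67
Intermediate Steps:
V(J, R) = 4 + J*R
(-147 + V(-4, -10))*(136/(-24)) = (-147 + (4 - 4*(-10)))*(136/(-24)) = (-147 + (4 + 40))*(136*(-1/24)) = (-147 + 44)*(-17/3) = -103*(-17/3) = 1751/3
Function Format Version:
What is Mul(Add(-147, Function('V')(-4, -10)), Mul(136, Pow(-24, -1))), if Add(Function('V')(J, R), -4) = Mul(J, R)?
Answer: Rational(1751, 3) ≈ 583.67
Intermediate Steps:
Function('V')(J, R) = Add(4, Mul(J, R))
Mul(Add(-147, Function('V')(-4, -10)), Mul(136, Pow(-24, -1))) = Mul(Add(-147, Add(4, Mul(-4, -10))), Mul(136, Pow(-24, -1))) = Mul(Add(-147, Add(4, 40)), Mul(136, Rational(-1, 24))) = Mul(Add(-147, 44), Rational(-17, 3)) = Mul(-103, Rational(-17, 3)) = Rational(1751, 3)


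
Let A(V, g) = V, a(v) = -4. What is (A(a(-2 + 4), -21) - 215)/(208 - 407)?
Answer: 219/199 ≈ 1.1005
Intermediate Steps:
(A(a(-2 + 4), -21) - 215)/(208 - 407) = (-4 - 215)/(208 - 407) = -219/(-199) = -219*(-1/199) = 219/199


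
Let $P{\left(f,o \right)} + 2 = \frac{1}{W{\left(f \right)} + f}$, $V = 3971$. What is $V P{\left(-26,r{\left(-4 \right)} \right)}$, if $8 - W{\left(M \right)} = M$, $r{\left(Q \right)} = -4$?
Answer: $- \frac{59565}{8} \approx -7445.6$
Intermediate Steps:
$W{\left(M \right)} = 8 - M$
$P{\left(f,o \right)} = - \frac{15}{8}$ ($P{\left(f,o \right)} = -2 + \frac{1}{\left(8 - f\right) + f} = -2 + \frac{1}{8} = - \frac{15}{8}$)
$V P{\left(-26,r{\left(-4 \right)} \right)} = 3971 \left(- \frac{15}{8}\right) = - \frac{59565}{8}$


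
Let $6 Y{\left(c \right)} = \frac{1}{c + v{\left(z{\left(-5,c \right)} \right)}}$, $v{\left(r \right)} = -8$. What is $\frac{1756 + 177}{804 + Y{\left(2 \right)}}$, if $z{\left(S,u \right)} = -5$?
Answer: $\frac{69588}{28943} \approx 2.4043$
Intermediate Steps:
$Y{\left(c \right)} = \frac{1}{6 \left(-8 + c\right)}$ ($Y{\left(c \right)} = \frac{1}{6 \left(c - 8\right)} = \frac{1}{6 \left(-8 + c\right)}$)
$\frac{1756 + 177}{804 + Y{\left(2 \right)}} = \frac{1756 + 177}{804 + \frac{1}{6 \left(-8 + 2\right)}} = \frac{1933}{804 + \frac{1}{6 \left(-6\right)}} = \frac{1933}{804 + \frac{1}{6} \left(- \frac{1}{6}\right)} = \frac{1933}{804 - \frac{1}{36}} = \frac{1933}{\frac{28943}{36}} = 1933 \cdot \frac{36}{28943} = \frac{69588}{28943}$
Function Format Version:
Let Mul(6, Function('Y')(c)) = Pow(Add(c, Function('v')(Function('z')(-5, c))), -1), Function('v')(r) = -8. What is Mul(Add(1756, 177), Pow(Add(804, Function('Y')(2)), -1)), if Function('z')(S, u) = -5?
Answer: Rational(69588, 28943) ≈ 2.4043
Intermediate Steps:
Function('Y')(c) = Mul(Rational(1, 6), Pow(Add(-8, c), -1)) (Function('Y')(c) = Mul(Rational(1, 6), Pow(Add(c, -8), -1)) = Mul(Rational(1, 6), Pow(Add(-8, c), -1)))
Mul(Add(1756, 177), Pow(Add(804, Function('Y')(2)), -1)) = Mul(Add(1756, 177), Pow(Add(804, Mul(Rational(1, 6), Pow(Add(-8, 2), -1))), -1)) = Mul(1933, Pow(Add(804, Mul(Rational(1, 6), Pow(-6, -1))), -1)) = Mul(1933, Pow(Add(804, Mul(Rational(1, 6), Rational(-1, 6))), -1)) = Mul(1933, Pow(Add(804, Rational(-1, 36)), -1)) = Mul(1933, Pow(Rational(28943, 36), -1)) = Mul(1933, Rational(36, 28943)) = Rational(69588, 28943)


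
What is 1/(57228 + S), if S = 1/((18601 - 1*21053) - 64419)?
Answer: 66871/3826893587 ≈ 1.7474e-5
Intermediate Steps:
S = -1/66871 (S = 1/((18601 - 21053) - 64419) = 1/(-2452 - 64419) = 1/(-66871) = -1/66871 ≈ -1.4954e-5)
1/(57228 + S) = 1/(57228 - 1/66871) = 1/(3826893587/66871) = 66871/3826893587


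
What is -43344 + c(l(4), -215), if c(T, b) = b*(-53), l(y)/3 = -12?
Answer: -31949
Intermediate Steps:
l(y) = -36 (l(y) = 3*(-12) = -36)
c(T, b) = -53*b
-43344 + c(l(4), -215) = -43344 - 53*(-215) = -43344 + 11395 = -31949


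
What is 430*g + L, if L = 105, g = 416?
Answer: 178985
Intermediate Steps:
430*g + L = 430*416 + 105 = 178880 + 105 = 178985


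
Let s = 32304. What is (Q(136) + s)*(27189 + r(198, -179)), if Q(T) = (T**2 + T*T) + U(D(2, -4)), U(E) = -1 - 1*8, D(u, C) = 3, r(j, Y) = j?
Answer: 1897563069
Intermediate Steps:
U(E) = -9 (U(E) = -1 - 8 = -9)
Q(T) = -9 + 2*T**2 (Q(T) = (T**2 + T*T) - 9 = (T**2 + T**2) - 9 = 2*T**2 - 9 = -9 + 2*T**2)
(Q(136) + s)*(27189 + r(198, -179)) = ((-9 + 2*136**2) + 32304)*(27189 + 198) = ((-9 + 2*18496) + 32304)*27387 = ((-9 + 36992) + 32304)*27387 = (36983 + 32304)*27387 = 69287*27387 = 1897563069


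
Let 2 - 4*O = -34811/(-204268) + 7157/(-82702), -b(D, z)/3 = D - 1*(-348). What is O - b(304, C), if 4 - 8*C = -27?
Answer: 66103056671545/33786744272 ≈ 1956.5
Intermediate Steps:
C = 31/8 (C = 1/2 - 1/8*(-27) = 1/2 + 27/8 = 31/8 ≈ 3.8750)
b(D, z) = -1044 - 3*D (b(D, z) = -3*(D - 1*(-348)) = -3*(D + 348) = -3*(348 + D) = -1044 - 3*D)
O = 16184875513/33786744272 (O = 1/2 - (-34811/(-204268) + 7157/(-82702))/4 = 1/2 - (-34811*(-1/204268) + 7157*(-1/82702))/4 = 1/2 - (34811/204268 - 7157/82702)/4 = 1/2 - 1/4*708496623/8446686068 = 1/2 - 708496623/33786744272 = 16184875513/33786744272 ≈ 0.47903)
O - b(304, C) = 16184875513/33786744272 - (-1044 - 3*304) = 16184875513/33786744272 - (-1044 - 912) = 16184875513/33786744272 - 1*(-1956) = 16184875513/33786744272 + 1956 = 66103056671545/33786744272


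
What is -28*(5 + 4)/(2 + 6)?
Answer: -63/2 ≈ -31.500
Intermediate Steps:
-28*(5 + 4)/(2 + 6) = -252/8 = -28*9/8 = -63/2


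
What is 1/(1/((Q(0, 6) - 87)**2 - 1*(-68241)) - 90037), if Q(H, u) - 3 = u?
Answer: -74325/6692000024 ≈ -1.1107e-5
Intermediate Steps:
Q(H, u) = 3 + u
1/(1/((Q(0, 6) - 87)**2 - 1*(-68241)) - 90037) = 1/(1/(((3 + 6) - 87)**2 - 1*(-68241)) - 90037) = 1/(1/((9 - 87)**2 + 68241) - 90037) = 1/(1/((-78)**2 + 68241) - 90037) = 1/(1/(6084 + 68241) - 90037) = 1/(1/74325 - 90037) = 1/(-6692000024/74325) = -74325/6692000024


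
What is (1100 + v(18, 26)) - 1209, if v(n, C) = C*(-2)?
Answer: -161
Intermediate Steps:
v(n, C) = -2*C
(1100 + v(18, 26)) - 1209 = (1100 - 2*26) - 1209 = (1100 - 52) - 1209 = 1048 - 1209 = -161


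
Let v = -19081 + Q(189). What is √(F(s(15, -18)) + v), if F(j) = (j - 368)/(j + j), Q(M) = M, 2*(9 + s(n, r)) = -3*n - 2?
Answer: I*√319170670/130 ≈ 137.43*I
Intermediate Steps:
s(n, r) = -10 - 3*n/2 (s(n, r) = -9 + (-3*n - 2)/2 = -9 + (-2 - 3*n)/2 = -9 + (-1 - 3*n/2) = -10 - 3*n/2)
F(j) = (-368 + j)/(2*j) (F(j) = (-368 + j)/((2*j)) = (-368 + j)*(1/(2*j)) = (-368 + j)/(2*j))
v = -18892 (v = -19081 + 189 = -18892)
√(F(s(15, -18)) + v) = √((-368 + (-10 - 3/2*15))/(2*(-10 - 3/2*15)) - 18892) = √((-368 + (-10 - 45/2))/(2*(-10 - 45/2)) - 18892) = √((-368 - 65/2)/(2*(-65/2)) - 18892) = √((½)*(-2/65)*(-801/2) - 18892) = √(801/130 - 18892) = √(-2455159/130) = I*√319170670/130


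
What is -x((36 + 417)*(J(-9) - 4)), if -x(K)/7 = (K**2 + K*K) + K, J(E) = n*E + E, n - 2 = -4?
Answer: 71839005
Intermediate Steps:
n = -2 (n = 2 - 4 = -2)
J(E) = -E (J(E) = -2*E + E = -E)
x(K) = -14*K**2 - 7*K (x(K) = -7*((K**2 + K*K) + K) = -7*((K**2 + K**2) + K) = -7*(2*K**2 + K) = -7*(K + 2*K**2) = -14*K**2 - 7*K)
-x((36 + 417)*(J(-9) - 4)) = -(-7)*(36 + 417)*(-1*(-9) - 4)*(1 + 2*((36 + 417)*(-1*(-9) - 4))) = -(-7)*453*(9 - 4)*(1 + 2*(453*(9 - 4))) = -(-7)*453*5*(1 + 2*(453*5)) = -(-7)*2265*(1 + 2*2265) = -(-7)*2265*(1 + 4530) = -(-7)*2265*4531 = -1*(-71839005) = 71839005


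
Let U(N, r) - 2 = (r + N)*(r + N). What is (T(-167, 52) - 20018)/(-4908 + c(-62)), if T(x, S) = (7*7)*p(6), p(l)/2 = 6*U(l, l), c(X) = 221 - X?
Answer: -13166/925 ≈ -14.234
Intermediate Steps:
U(N, r) = 2 + (N + r)² (U(N, r) = 2 + (r + N)*(r + N) = 2 + (N + r)*(N + r) = 2 + (N + r)²)
p(l) = 24 + 48*l² (p(l) = 2*(6*(2 + (l + l)²)) = 2*(6*(2 + (2*l)²)) = 2*(6*(2 + 4*l²)) = 2*(12 + 24*l²) = 24 + 48*l²)
T(x, S) = 85848 (T(x, S) = (7*7)*(24 + 48*6²) = 49*(24 + 48*36) = 49*(24 + 1728) = 49*1752 = 85848)
(T(-167, 52) - 20018)/(-4908 + c(-62)) = (85848 - 20018)/(-4908 + (221 - 1*(-62))) = 65830/(-4908 + (221 + 62)) = 65830/(-4908 + 283) = 65830/(-4625) = 65830*(-1/4625) = -13166/925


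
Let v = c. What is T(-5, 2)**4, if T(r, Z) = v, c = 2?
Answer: 16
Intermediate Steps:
v = 2
T(r, Z) = 2
T(-5, 2)**4 = 2**4 = 16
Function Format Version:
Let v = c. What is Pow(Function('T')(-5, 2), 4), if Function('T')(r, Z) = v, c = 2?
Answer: 16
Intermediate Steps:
v = 2
Function('T')(r, Z) = 2
Pow(Function('T')(-5, 2), 4) = Pow(2, 4) = 16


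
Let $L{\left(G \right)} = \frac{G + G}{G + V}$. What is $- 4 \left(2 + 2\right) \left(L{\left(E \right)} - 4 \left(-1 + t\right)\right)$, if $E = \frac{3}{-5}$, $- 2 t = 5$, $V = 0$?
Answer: $-256$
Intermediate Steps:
$t = - \frac{5}{2}$ ($t = \left(- \frac{1}{2}\right) 5 = - \frac{5}{2} \approx -2.5$)
$E = - \frac{3}{5}$ ($E = 3 \left(- \frac{1}{5}\right) = - \frac{3}{5} \approx -0.6$)
$L{\left(G \right)} = 2$ ($L{\left(G \right)} = \frac{G + G}{G + 0} = \frac{2 G}{G} = 2$)
$- 4 \left(2 + 2\right) \left(L{\left(E \right)} - 4 \left(-1 + t\right)\right) = - 4 \left(2 + 2\right) \left(2 - 4 \left(-1 - \frac{5}{2}\right)\right) = \left(-4\right) 4 \left(2 - -14\right) = - 16 \left(2 + 14\right) = \left(-16\right) 16 = -256$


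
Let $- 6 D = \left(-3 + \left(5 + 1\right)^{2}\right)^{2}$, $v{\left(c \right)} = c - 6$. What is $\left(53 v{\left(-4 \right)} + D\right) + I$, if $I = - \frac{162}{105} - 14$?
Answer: $- \frac{50893}{70} \approx -727.04$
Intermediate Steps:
$v{\left(c \right)} = -6 + c$ ($v{\left(c \right)} = c - 6 = -6 + c$)
$I = - \frac{544}{35}$ ($I = \left(-162\right) \frac{1}{105} - 14 = - \frac{54}{35} - 14 = - \frac{544}{35} \approx -15.543$)
$D = - \frac{363}{2}$ ($D = - \frac{\left(-3 + \left(5 + 1\right)^{2}\right)^{2}}{6} = - \frac{\left(-3 + 6^{2}\right)^{2}}{6} = - \frac{\left(-3 + 36\right)^{2}}{6} = - \frac{33^{2}}{6} = \left(- \frac{1}{6}\right) 1089 = - \frac{363}{2} \approx -181.5$)
$\left(53 v{\left(-4 \right)} + D\right) + I = \left(53 \left(-6 - 4\right) - \frac{363}{2}\right) - \frac{544}{35} = \left(53 \left(-10\right) - \frac{363}{2}\right) - \frac{544}{35} = \left(-530 - \frac{363}{2}\right) - \frac{544}{35} = - \frac{1423}{2} - \frac{544}{35} = - \frac{50893}{70}$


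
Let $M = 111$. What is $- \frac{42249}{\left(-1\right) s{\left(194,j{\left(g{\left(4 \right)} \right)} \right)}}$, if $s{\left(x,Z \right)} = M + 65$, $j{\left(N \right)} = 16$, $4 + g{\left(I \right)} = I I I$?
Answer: $\frac{42249}{176} \approx 240.05$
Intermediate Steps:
$g{\left(I \right)} = -4 + I^{3}$ ($g{\left(I \right)} = -4 + I I I = -4 + I^{2} I = -4 + I^{3}$)
$s{\left(x,Z \right)} = 176$ ($s{\left(x,Z \right)} = 111 + 65 = 176$)
$- \frac{42249}{\left(-1\right) s{\left(194,j{\left(g{\left(4 \right)} \right)} \right)}} = - \frac{42249}{\left(-1\right) 176} = - \frac{42249}{-176} = \left(-42249\right) \left(- \frac{1}{176}\right) = \frac{42249}{176}$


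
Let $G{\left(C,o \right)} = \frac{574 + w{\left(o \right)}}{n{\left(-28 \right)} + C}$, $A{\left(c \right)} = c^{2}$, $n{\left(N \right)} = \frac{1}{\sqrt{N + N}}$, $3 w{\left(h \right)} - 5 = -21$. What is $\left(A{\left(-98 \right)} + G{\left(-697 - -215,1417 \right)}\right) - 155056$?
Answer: $\frac{4 \left(- 109089 \sqrt{14} + 1472277086 i\right)}{3 \left(\sqrt{14} - 13496 i\right)} \approx -1.4545 \cdot 10^{5} + 0.0003271 i$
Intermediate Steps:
$w{\left(h \right)} = - \frac{16}{3}$ ($w{\left(h \right)} = \frac{5}{3} + \frac{1}{3} \left(-21\right) = \frac{5}{3} - 7 = - \frac{16}{3}$)
$n{\left(N \right)} = \frac{\sqrt{2}}{2 \sqrt{N}}$ ($n{\left(N \right)} = \frac{1}{\sqrt{2 N}} = \frac{1}{\sqrt{2} \sqrt{N}} = \frac{\sqrt{2}}{2 \sqrt{N}}$)
$G{\left(C,o \right)} = \frac{1706}{3 \left(C - \frac{i \sqrt{14}}{28}\right)}$ ($G{\left(C,o \right)} = \frac{574 - \frac{16}{3}}{\frac{\sqrt{2}}{2 \cdot 2 i \sqrt{7}} + C} = \frac{1706}{3 \left(\frac{\sqrt{2} \left(- \frac{i \sqrt{7}}{14}\right)}{2} + C\right)} = \frac{1706}{3 \left(- \frac{i \sqrt{14}}{28} + C\right)} = \frac{1706}{3 \left(C - \frac{i \sqrt{14}}{28}\right)}$)
$\left(A{\left(-98 \right)} + G{\left(-697 - -215,1417 \right)}\right) - 155056 = \left(\left(-98\right)^{2} + \frac{47768}{3 \left(28 \left(-697 - -215\right) - i \sqrt{14}\right)}\right) - 155056 = \left(9604 + \frac{47768}{3 \left(28 \left(-697 + 215\right) - i \sqrt{14}\right)}\right) - 155056 = \left(9604 + \frac{47768}{3 \left(28 \left(-482\right) - i \sqrt{14}\right)}\right) - 155056 = \left(9604 + \frac{47768}{3 \left(-13496 - i \sqrt{14}\right)}\right) - 155056 = -145452 + \frac{47768}{3 \left(-13496 - i \sqrt{14}\right)}$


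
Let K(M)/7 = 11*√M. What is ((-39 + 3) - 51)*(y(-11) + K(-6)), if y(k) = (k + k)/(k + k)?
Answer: -87 - 6699*I*√6 ≈ -87.0 - 16409.0*I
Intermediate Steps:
K(M) = 77*√M (K(M) = 7*(11*√M) = 77*√M)
y(k) = 1 (y(k) = (2*k)/((2*k)) = (2*k)*(1/(2*k)) = 1)
((-39 + 3) - 51)*(y(-11) + K(-6)) = ((-39 + 3) - 51)*(1 + 77*√(-6)) = (-36 - 51)*(1 + 77*(I*√6)) = -87*(1 + 77*I*√6) = -87 - 6699*I*√6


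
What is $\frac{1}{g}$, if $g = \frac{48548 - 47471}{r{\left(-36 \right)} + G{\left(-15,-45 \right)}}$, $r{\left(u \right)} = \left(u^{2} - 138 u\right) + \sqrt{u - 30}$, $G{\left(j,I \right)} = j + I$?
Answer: $\frac{2068}{359} + \frac{i \sqrt{66}}{1077} \approx 5.7604 + 0.0075432 i$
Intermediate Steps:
$G{\left(j,I \right)} = I + j$
$r{\left(u \right)} = u^{2} + \sqrt{-30 + u} - 138 u$ ($r{\left(u \right)} = \left(u^{2} - 138 u\right) + \sqrt{-30 + u} = u^{2} + \sqrt{-30 + u} - 138 u$)
$g = \frac{1077}{6204 + i \sqrt{66}}$ ($g = \frac{48548 - 47471}{\left(\left(-36\right)^{2} + \sqrt{-30 - 36} - -4968\right) - 60} = \frac{1077}{\left(1296 + \sqrt{-66} + 4968\right) - 60} = \frac{1077}{\left(1296 + i \sqrt{66} + 4968\right) - 60} = \frac{1077}{\left(6264 + i \sqrt{66}\right) - 60} = \frac{1077}{6204 + i \sqrt{66}} \approx 0.1736 - 0.00022732 i$)
$\frac{1}{g} = \frac{1}{\frac{101238}{583177} - \frac{359 i \sqrt{66}}{12829894}}$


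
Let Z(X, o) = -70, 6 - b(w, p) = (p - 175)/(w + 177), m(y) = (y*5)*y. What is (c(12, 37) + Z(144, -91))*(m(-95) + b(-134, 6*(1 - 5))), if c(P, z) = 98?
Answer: 54343296/43 ≈ 1.2638e+6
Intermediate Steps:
m(y) = 5*y² (m(y) = (5*y)*y = 5*y²)
b(w, p) = 6 - (-175 + p)/(177 + w) (b(w, p) = 6 - (p - 175)/(w + 177) = 6 - (-175 + p)/(177 + w))
(c(12, 37) + Z(144, -91))*(m(-95) + b(-134, 6*(1 - 5))) = (98 - 70)*(5*(-95)² + (1237 - 6*(1 - 5) + 6*(-134))/(177 - 134)) = 28*(5*9025 + (1237 - 6*(-4) - 804)/43) = 28*(45125 + (1237 - 1*(-24) - 804)/43) = 28*(45125 + (1237 + 24 - 804)/43) = 28*(45125 + (1/43)*457) = 28*(45125 + 457/43) = 28*(1940832/43) = 54343296/43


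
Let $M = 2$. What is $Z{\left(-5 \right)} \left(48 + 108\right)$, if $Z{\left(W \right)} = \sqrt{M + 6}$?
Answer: $312 \sqrt{2} \approx 441.23$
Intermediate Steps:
$Z{\left(W \right)} = 2 \sqrt{2}$ ($Z{\left(W \right)} = \sqrt{2 + 6} = \sqrt{8} = 2 \sqrt{2}$)
$Z{\left(-5 \right)} \left(48 + 108\right) = 2 \sqrt{2} \left(48 + 108\right) = 2 \sqrt{2} \cdot 156 = 312 \sqrt{2}$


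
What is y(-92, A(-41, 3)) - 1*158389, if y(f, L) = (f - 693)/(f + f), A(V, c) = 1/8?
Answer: -29142791/184 ≈ -1.5838e+5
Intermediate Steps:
A(V, c) = 1/8
y(f, L) = (-693 + f)/(2*f) (y(f, L) = (-693 + f)/((2*f)) = (-693 + f)*(1/(2*f)) = (-693 + f)/(2*f))
y(-92, A(-41, 3)) - 1*158389 = (1/2)*(-693 - 92)/(-92) - 1*158389 = (1/2)*(-1/92)*(-785) - 158389 = 785/184 - 158389 = -29142791/184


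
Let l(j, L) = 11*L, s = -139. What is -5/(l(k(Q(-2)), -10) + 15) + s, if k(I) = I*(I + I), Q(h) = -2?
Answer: -2640/19 ≈ -138.95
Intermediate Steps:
k(I) = 2*I² (k(I) = I*(2*I) = 2*I²)
-5/(l(k(Q(-2)), -10) + 15) + s = -5/(11*(-10) + 15) - 139 = -5/(-110 + 15) - 139 = -5/(-95) - 139 = -5*(-1/95) - 139 = 1/19 - 139 = -2640/19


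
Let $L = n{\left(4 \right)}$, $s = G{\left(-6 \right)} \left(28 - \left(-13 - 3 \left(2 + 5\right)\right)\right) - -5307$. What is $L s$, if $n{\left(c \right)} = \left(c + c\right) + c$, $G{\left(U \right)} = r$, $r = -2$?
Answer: $62196$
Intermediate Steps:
$G{\left(U \right)} = -2$
$s = 5183$ ($s = - 2 \left(28 - \left(-13 - 3 \left(2 + 5\right)\right)\right) - -5307 = - 2 \left(28 - \left(-13 - 21\right)\right) + 5307 = - 2 \left(28 + \left(13 - -21\right)\right) + 5307 = - 2 \left(28 + \left(13 + 21\right)\right) + 5307 = - 2 \left(28 + 34\right) + 5307 = \left(-2\right) 62 + 5307 = -124 + 5307 = 5183$)
$n{\left(c \right)} = 3 c$ ($n{\left(c \right)} = 2 c + c = 3 c$)
$L = 12$ ($L = 3 \cdot 4 = 12$)
$L s = 12 \cdot 5183 = 62196$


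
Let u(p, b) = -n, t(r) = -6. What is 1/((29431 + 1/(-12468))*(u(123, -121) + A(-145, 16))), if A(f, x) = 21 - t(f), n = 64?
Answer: -12468/13576991159 ≈ -9.1832e-7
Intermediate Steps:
u(p, b) = -64 (u(p, b) = -1*64 = -64)
A(f, x) = 27 (A(f, x) = 21 - 1*(-6) = 21 + 6 = 27)
1/((29431 + 1/(-12468))*(u(123, -121) + A(-145, 16))) = 1/((29431 + 1/(-12468))*(-64 + 27)) = 1/((29431 - 1/12468)*(-37)) = 1/((366945707/12468)*(-37)) = 1/(-13576991159/12468) = -12468/13576991159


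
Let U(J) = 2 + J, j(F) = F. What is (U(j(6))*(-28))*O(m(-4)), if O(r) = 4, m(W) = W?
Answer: -896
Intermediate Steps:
(U(j(6))*(-28))*O(m(-4)) = ((2 + 6)*(-28))*4 = (8*(-28))*4 = -224*4 = -896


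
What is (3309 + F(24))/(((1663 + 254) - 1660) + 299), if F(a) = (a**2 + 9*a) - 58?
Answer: 4043/556 ≈ 7.2716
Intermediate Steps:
F(a) = -58 + a**2 + 9*a
(3309 + F(24))/(((1663 + 254) - 1660) + 299) = (3309 + (-58 + 24**2 + 9*24))/(((1663 + 254) - 1660) + 299) = (3309 + (-58 + 576 + 216))/((1917 - 1660) + 299) = (3309 + 734)/(257 + 299) = 4043/556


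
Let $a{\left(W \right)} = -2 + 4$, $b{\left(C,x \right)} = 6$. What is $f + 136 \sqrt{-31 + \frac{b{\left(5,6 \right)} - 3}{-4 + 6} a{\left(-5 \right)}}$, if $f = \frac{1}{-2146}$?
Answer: $- \frac{1}{2146} + 272 i \sqrt{7} \approx -0.00046598 + 719.64 i$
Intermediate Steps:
$a{\left(W \right)} = 2$
$f = - \frac{1}{2146} \approx -0.00046598$
$f + 136 \sqrt{-31 + \frac{b{\left(5,6 \right)} - 3}{-4 + 6} a{\left(-5 \right)}} = - \frac{1}{2146} + 136 \sqrt{-31 + \frac{6 - 3}{-4 + 6} \cdot 2} = - \frac{1}{2146} + 136 \sqrt{-31 + \frac{3}{2} \cdot 2} = - \frac{1}{2146} + 136 \sqrt{-31 + 3} = - \frac{1}{2146} + 136 \sqrt{-28} = - \frac{1}{2146} + 136 \cdot 2 i \sqrt{7} = - \frac{1}{2146} + 272 i \sqrt{7}$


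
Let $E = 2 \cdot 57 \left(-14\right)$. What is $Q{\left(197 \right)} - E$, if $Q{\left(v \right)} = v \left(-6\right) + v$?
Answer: $611$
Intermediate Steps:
$Q{\left(v \right)} = - 5 v$ ($Q{\left(v \right)} = - 6 v + v = - 5 v$)
$E = -1596$ ($E = 114 \left(-14\right) = -1596$)
$Q{\left(197 \right)} - E = \left(-5\right) 197 - -1596 = -985 + 1596 = 611$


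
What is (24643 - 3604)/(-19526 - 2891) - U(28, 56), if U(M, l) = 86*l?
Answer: -107981311/22417 ≈ -4816.9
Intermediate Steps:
(24643 - 3604)/(-19526 - 2891) - U(28, 56) = (24643 - 3604)/(-19526 - 2891) - 86*56 = 21039/(-22417) - 1*4816 = 21039*(-1/22417) - 4816 = -21039/22417 - 4816 = -107981311/22417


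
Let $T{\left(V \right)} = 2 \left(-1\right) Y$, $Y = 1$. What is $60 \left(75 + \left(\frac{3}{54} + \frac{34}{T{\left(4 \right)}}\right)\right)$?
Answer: $\frac{10450}{3} \approx 3483.3$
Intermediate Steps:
$T{\left(V \right)} = -2$ ($T{\left(V \right)} = 2 \left(-1\right) 1 = \left(-2\right) 1 = -2$)
$60 \left(75 + \left(\frac{3}{54} + \frac{34}{T{\left(4 \right)}}\right)\right) = 60 \left(75 + \left(\frac{3}{54} + \frac{34}{-2}\right)\right) = 60 \left(75 + \left(3 \cdot \frac{1}{54} + 34 \left(- \frac{1}{2}\right)\right)\right) = 60 \left(75 + \left(\frac{1}{18} - 17\right)\right) = 60 \left(75 - \frac{305}{18}\right) = 60 \cdot \frac{1045}{18} = \frac{10450}{3}$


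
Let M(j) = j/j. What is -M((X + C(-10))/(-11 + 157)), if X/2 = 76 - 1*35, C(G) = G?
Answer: -1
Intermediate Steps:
X = 82 (X = 2*(76 - 1*35) = 2*(76 - 35) = 2*41 = 82)
M(j) = 1
-M((X + C(-10))/(-11 + 157)) = -1*1 = -1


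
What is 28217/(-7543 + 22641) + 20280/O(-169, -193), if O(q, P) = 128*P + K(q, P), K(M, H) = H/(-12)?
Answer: 937035611/894571598 ≈ 1.0475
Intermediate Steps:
K(M, H) = -H/12 (K(M, H) = H*(-1/12) = -H/12)
O(q, P) = 1535*P/12 (O(q, P) = 128*P - P/12 = 1535*P/12)
28217/(-7543 + 22641) + 20280/O(-169, -193) = 28217/(-7543 + 22641) + 20280/(((1535/12)*(-193))) = 28217/15098 + 20280/(-296255/12) = 28217*(1/15098) + 20280*(-12/296255) = 28217/15098 - 48672/59251 = 937035611/894571598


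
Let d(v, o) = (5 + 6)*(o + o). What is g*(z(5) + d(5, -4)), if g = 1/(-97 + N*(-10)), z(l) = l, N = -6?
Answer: 83/37 ≈ 2.2432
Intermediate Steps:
d(v, o) = 22*o (d(v, o) = 11*(2*o) = 22*o)
g = -1/37 (g = 1/(-97 - 6*(-10)) = 1/(-97 + 60) = 1/(-37) = -1/37 ≈ -0.027027)
g*(z(5) + d(5, -4)) = -(5 + 22*(-4))/37 = -(5 - 88)/37 = -1/37*(-83) = 83/37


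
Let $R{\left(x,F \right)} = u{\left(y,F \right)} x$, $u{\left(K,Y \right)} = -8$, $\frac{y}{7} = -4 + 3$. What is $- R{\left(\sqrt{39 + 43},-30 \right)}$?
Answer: $8 \sqrt{82} \approx 72.443$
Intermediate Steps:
$y = -7$ ($y = 7 \left(-4 + 3\right) = 7 \left(-1\right) = -7$)
$R{\left(x,F \right)} = - 8 x$
$- R{\left(\sqrt{39 + 43},-30 \right)} = - \left(-8\right) \sqrt{39 + 43} = - \left(-8\right) \sqrt{82} = 8 \sqrt{82}$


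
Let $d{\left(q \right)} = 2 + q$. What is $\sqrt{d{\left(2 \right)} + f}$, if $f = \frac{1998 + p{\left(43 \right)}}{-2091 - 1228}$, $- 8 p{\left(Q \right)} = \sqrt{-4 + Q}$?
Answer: $\frac{\sqrt{598906912 + 6638 \sqrt{39}}}{13276} \approx 1.8434$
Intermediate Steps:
$p{\left(Q \right)} = - \frac{\sqrt{-4 + Q}}{8}$
$f = - \frac{1998}{3319} + \frac{\sqrt{39}}{26552}$ ($f = \frac{1998 - \frac{\sqrt{-4 + 43}}{8}}{-2091 - 1228} = \frac{1998 - \frac{\sqrt{39}}{8}}{-3319} = \left(1998 - \frac{\sqrt{39}}{8}\right) \left(- \frac{1}{3319}\right) = - \frac{1998}{3319} + \frac{\sqrt{39}}{26552} \approx -0.60175$)
$\sqrt{d{\left(2 \right)} + f} = \sqrt{\left(2 + 2\right) - \left(\frac{1998}{3319} - \frac{\sqrt{39}}{26552}\right)} = \sqrt{4 - \left(\frac{1998}{3319} - \frac{\sqrt{39}}{26552}\right)} = \sqrt{\frac{11278}{3319} + \frac{\sqrt{39}}{26552}}$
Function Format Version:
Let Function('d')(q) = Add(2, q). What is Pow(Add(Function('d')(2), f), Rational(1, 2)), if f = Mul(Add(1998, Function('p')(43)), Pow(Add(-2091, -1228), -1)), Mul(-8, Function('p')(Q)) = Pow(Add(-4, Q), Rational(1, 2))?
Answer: Mul(Rational(1, 13276), Pow(Add(598906912, Mul(6638, Pow(39, Rational(1, 2)))), Rational(1, 2))) ≈ 1.8434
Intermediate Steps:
Function('p')(Q) = Mul(Rational(-1, 8), Pow(Add(-4, Q), Rational(1, 2)))
f = Add(Rational(-1998, 3319), Mul(Rational(1, 26552), Pow(39, Rational(1, 2)))) (f = Mul(Add(1998, Mul(Rational(-1, 8), Pow(Add(-4, 43), Rational(1, 2)))), Pow(Add(-2091, -1228), -1)) = Mul(Add(1998, Mul(Rational(-1, 8), Pow(39, Rational(1, 2)))), Pow(-3319, -1)) = Mul(Add(1998, Mul(Rational(-1, 8), Pow(39, Rational(1, 2)))), Rational(-1, 3319)) = Add(Rational(-1998, 3319), Mul(Rational(1, 26552), Pow(39, Rational(1, 2)))) ≈ -0.60175)
Pow(Add(Function('d')(2), f), Rational(1, 2)) = Pow(Add(Add(2, 2), Add(Rational(-1998, 3319), Mul(Rational(1, 26552), Pow(39, Rational(1, 2))))), Rational(1, 2)) = Pow(Add(4, Add(Rational(-1998, 3319), Mul(Rational(1, 26552), Pow(39, Rational(1, 2))))), Rational(1, 2)) = Pow(Add(Rational(11278, 3319), Mul(Rational(1, 26552), Pow(39, Rational(1, 2)))), Rational(1, 2))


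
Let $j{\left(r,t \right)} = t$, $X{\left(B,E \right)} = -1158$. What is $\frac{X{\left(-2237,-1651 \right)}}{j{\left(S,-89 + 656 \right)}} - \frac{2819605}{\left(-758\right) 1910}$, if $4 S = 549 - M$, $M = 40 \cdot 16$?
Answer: $- \frac{5187547}{54726084} \approx -0.094791$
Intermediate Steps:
$M = 640$
$S = - \frac{91}{4}$ ($S = \frac{549 - 640}{4} = \frac{1}{4} \left(-91\right) = - \frac{91}{4} \approx -22.75$)
$\frac{X{\left(-2237,-1651 \right)}}{j{\left(S,-89 + 656 \right)}} - \frac{2819605}{\left(-758\right) 1910} = - \frac{1158}{-89 + 656} - \frac{2819605}{\left(-758\right) 1910} = - \frac{1158}{567} - \frac{2819605}{-1447780} = \left(-1158\right) \frac{1}{567} - - \frac{563921}{289556} = - \frac{386}{189} + \frac{563921}{289556} = - \frac{5187547}{54726084}$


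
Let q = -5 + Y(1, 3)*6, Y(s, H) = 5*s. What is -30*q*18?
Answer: -13500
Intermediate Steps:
q = 25 (q = -5 + (5*1)*6 = -5 + 5*6 = -5 + 30 = 25)
-30*q*18 = -30*25*18 = -750*18 = -13500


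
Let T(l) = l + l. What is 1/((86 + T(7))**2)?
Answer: 1/10000 ≈ 0.00010000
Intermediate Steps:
T(l) = 2*l
1/((86 + T(7))**2) = 1/((86 + 2*7)**2) = 1/((86 + 14)**2) = 1/(100**2) = 1/10000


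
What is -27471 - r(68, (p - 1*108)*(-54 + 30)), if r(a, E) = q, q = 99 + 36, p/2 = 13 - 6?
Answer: -27606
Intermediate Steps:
p = 14 (p = 2*(13 - 6) = 2*7 = 14)
q = 135
r(a, E) = 135
-27471 - r(68, (p - 1*108)*(-54 + 30)) = -27471 - 1*135 = -27471 - 135 = -27606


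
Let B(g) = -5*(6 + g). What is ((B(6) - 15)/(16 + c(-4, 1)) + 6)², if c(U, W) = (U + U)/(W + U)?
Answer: 12321/3136 ≈ 3.9289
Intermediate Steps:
c(U, W) = 2*U/(U + W) (c(U, W) = (2*U)/(U + W) = 2*U/(U + W))
B(g) = -30 - 5*g
((B(6) - 15)/(16 + c(-4, 1)) + 6)² = (((-30 - 5*6) - 15)/(16 + 2*(-4)/(-4 + 1)) + 6)² = (((-30 - 30) - 15)/(16 + 2*(-4)/(-3)) + 6)² = ((-60 - 15)/(16 + 2*(-4)*(-⅓)) + 6)² = (-75/(16 + 8/3) + 6)² = (-75/56/3 + 6)² = (-75*3/56 + 6)² = (-225/56 + 6)² = (111/56)² = 12321/3136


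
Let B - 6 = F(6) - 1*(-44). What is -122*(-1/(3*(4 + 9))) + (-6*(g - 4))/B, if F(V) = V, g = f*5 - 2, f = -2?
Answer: 1322/273 ≈ 4.8425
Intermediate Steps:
g = -12 (g = -2*5 - 2 = -10 - 2 = -12)
B = 56 (B = 6 + (6 - 1*(-44)) = 6 + (6 + 44) = 6 + 50 = 56)
-122*(-1/(3*(4 + 9))) + (-6*(g - 4))/B = -122*(-1/(3*(4 + 9))) - 6*(-12 - 4)/56 = -122/(13*(-3)) - 6*(-16)*(1/56) = -122/(-39) + 96*(1/56) = -122*(-1/39) + 12/7 = 122/39 + 12/7 = 1322/273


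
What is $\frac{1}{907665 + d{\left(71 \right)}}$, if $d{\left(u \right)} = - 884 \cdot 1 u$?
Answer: $\frac{1}{844901} \approx 1.1836 \cdot 10^{-6}$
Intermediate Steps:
$d{\left(u \right)} = - 884 u$
$\frac{1}{907665 + d{\left(71 \right)}} = \frac{1}{907665 - 62764} = \frac{1}{844901}$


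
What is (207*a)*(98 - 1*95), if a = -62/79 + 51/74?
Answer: -347139/5846 ≈ -59.381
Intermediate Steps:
a = -559/5846 (a = -62*1/79 + 51*(1/74) = -62/79 + 51/74 = -559/5846 ≈ -0.095621)
(207*a)*(98 - 1*95) = (207*(-559/5846))*(98 - 1*95) = -115713*(98 - 95)/5846 = -115713/5846*3 = -347139/5846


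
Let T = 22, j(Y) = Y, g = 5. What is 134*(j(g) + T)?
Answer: 3618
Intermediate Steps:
134*(j(g) + T) = 134*(5 + 22) = 134*27 = 3618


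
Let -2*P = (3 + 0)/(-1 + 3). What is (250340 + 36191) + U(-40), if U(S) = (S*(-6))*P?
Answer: 286351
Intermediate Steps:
P = -3/4 (P = -(3 + 0)/(2*(-1 + 3)) = -3/(2*2) = -1/2*3/2 = -3/4 ≈ -0.75000)
U(S) = 9*S/2 (U(S) = (S*(-6))*(-3/4) = -6*S*(-3/4) = 9*S/2)
(250340 + 36191) + U(-40) = (250340 + 36191) + (9/2)*(-40) = 286531 - 180 = 286351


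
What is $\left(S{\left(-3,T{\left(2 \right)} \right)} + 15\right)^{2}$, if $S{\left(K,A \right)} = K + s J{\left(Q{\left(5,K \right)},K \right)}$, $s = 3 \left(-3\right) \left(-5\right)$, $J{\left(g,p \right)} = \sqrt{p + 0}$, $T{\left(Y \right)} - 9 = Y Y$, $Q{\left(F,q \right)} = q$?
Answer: $-5931 + 1080 i \sqrt{3} \approx -5931.0 + 1870.6 i$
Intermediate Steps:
$T{\left(Y \right)} = 9 + Y^{2}$ ($T{\left(Y \right)} = 9 + Y Y = 9 + Y^{2}$)
$J{\left(g,p \right)} = \sqrt{p}$
$s = 45$ ($s = \left(-9\right) \left(-5\right) = 45$)
$S{\left(K,A \right)} = K + 45 \sqrt{K}$
$\left(S{\left(-3,T{\left(2 \right)} \right)} + 15\right)^{2} = \left(\left(-3 + 45 \sqrt{-3}\right) + 15\right)^{2} = \left(\left(-3 + 45 i \sqrt{3}\right) + 15\right)^{2} = \left(12 + 45 i \sqrt{3}\right)^{2}$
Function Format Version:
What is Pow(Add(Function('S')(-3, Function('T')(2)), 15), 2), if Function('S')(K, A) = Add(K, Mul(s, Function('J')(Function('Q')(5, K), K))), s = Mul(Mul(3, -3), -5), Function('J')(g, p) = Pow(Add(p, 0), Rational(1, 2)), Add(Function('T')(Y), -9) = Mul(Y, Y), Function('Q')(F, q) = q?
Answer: Add(-5931, Mul(1080, I, Pow(3, Rational(1, 2)))) ≈ Add(-5931.0, Mul(1870.6, I))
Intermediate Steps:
Function('T')(Y) = Add(9, Pow(Y, 2)) (Function('T')(Y) = Add(9, Mul(Y, Y)) = Add(9, Pow(Y, 2)))
Function('J')(g, p) = Pow(p, Rational(1, 2))
s = 45 (s = Mul(-9, -5) = 45)
Function('S')(K, A) = Add(K, Mul(45, Pow(K, Rational(1, 2))))
Pow(Add(Function('S')(-3, Function('T')(2)), 15), 2) = Pow(Add(Add(-3, Mul(45, Pow(-3, Rational(1, 2)))), 15), 2) = Pow(Add(Add(-3, Mul(45, Mul(I, Pow(3, Rational(1, 2))))), 15), 2) = Pow(Add(Add(-3, Mul(45, I, Pow(3, Rational(1, 2)))), 15), 2) = Pow(Add(12, Mul(45, I, Pow(3, Rational(1, 2)))), 2)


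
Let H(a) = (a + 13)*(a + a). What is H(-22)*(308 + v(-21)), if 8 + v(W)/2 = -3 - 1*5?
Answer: 109296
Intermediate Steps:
v(W) = -32 (v(W) = -16 + 2*(-3 - 1*5) = -16 + 2*(-3 - 5) = -16 + 2*(-8) = -16 - 16 = -32)
H(a) = 2*a*(13 + a) (H(a) = (13 + a)*(2*a) = 2*a*(13 + a))
H(-22)*(308 + v(-21)) = (2*(-22)*(13 - 22))*(308 - 32) = (2*(-22)*(-9))*276 = 396*276 = 109296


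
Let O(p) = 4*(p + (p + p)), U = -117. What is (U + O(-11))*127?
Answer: -31623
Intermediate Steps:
O(p) = 12*p (O(p) = 4*(p + 2*p) = 4*(3*p) = 12*p)
(U + O(-11))*127 = (-117 + 12*(-11))*127 = (-117 - 132)*127 = -249*127 = -31623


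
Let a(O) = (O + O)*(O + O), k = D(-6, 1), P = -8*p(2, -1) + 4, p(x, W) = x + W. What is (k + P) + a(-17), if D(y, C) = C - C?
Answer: 1152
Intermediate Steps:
p(x, W) = W + x
P = -4 (P = -8*(-1 + 2) + 4 = -8*1 + 4 = -8 + 4 = -4)
D(y, C) = 0
k = 0
a(O) = 4*O**2 (a(O) = (2*O)*(2*O) = 4*O**2)
(k + P) + a(-17) = (0 - 4) + 4*(-17)**2 = -4 + 4*289 = -4 + 1156 = 1152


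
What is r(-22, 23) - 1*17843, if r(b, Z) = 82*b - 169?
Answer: -19816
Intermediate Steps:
r(b, Z) = -169 + 82*b
r(-22, 23) - 1*17843 = (-169 + 82*(-22)) - 1*17843 = (-169 - 1804) - 17843 = -1973 - 17843 = -19816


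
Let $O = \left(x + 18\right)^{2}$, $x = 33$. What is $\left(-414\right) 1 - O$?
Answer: $-3015$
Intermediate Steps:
$O = 2601$ ($O = \left(33 + 18\right)^{2} = 51^{2} = 2601$)
$\left(-414\right) 1 - O = \left(-414\right) 1 - 2601 = -414 - 2601 = -3015$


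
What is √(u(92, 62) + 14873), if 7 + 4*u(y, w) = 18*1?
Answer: √59503/2 ≈ 121.97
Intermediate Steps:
u(y, w) = 11/4 (u(y, w) = -7/4 + (18*1)/4 = -7/4 + (¼)*18 = -7/4 + 9/2 = 11/4)
√(u(92, 62) + 14873) = √(11/4 + 14873) = √(59503/4) = √59503/2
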